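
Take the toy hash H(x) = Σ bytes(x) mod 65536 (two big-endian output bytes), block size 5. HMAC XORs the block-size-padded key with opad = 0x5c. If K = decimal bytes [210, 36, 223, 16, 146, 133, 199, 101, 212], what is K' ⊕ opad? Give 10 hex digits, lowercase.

Key decimal bytes [210, 36, 223, 16, 146, 133, 199, 101, 212] = d2 24 df 10 92 85 c7 65 d4 is 9 bytes > B = 5, so hash it first: H(key) = 04 fc, then zero-pad to 5 bytes: K' = 04 fc 00 00 00.
XOR each byte with 0x5c: 04⊕5c=58, fc⊕5c=a0, 00⊕5c=5c, 00⊕5c=5c, 00⊕5c=5c.

58a05c5c5c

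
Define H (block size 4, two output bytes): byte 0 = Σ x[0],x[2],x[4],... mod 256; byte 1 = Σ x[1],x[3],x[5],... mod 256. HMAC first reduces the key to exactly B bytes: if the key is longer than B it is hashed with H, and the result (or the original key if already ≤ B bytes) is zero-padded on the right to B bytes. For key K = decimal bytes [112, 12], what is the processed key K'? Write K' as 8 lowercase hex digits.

Key decimal bytes [112, 12] = 70 0c is 2 bytes ≤ B = 4; zero-pad to 4 bytes: K' = 70 0c 00 00.

700c0000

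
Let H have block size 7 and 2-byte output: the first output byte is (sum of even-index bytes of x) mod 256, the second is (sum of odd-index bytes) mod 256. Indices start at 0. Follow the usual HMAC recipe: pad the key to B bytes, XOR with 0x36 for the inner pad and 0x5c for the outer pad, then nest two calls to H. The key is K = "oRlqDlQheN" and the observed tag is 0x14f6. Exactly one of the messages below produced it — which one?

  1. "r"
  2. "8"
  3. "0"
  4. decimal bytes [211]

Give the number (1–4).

Key "oRlqDlQheN" = 6f 52 6c 71 44 6c 51 68 65 4e is 10 bytes > B = 7, so hash it first: H(key) = d5 e5, then zero-pad to 7 bytes: K' = d5 e5 00 00 00 00 00.
K' ⊕ ipad = e3 d3 36 36 36 36 36; K' ⊕ opad = 89 b9 5c 5c 5c 5c 5c.
m1: inner = H(e3 d3 36 36 36 36 36 72) = 85 b1; tag = H(89 b9 5c 5c 5c 5c 5c 85 b1) = 4ef6
m2: inner = H(e3 d3 36 36 36 36 36 38) = 85 77; tag = H(89 b9 5c 5c 5c 5c 5c 85 77) = 14f6 ← matches
m3: inner = H(e3 d3 36 36 36 36 36 30) = 85 6f; tag = H(89 b9 5c 5c 5c 5c 5c 85 6f) = 0cf6
m4: inner = H(e3 d3 36 36 36 36 36 d3) = 85 12; tag = H(89 b9 5c 5c 5c 5c 5c 85 12) = aff6

2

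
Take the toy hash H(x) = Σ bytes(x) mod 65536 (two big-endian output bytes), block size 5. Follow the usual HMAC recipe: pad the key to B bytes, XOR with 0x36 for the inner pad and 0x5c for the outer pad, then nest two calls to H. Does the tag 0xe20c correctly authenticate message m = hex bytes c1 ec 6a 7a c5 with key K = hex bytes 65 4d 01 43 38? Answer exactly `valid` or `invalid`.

Key hex bytes 65 4d 01 43 38 is exactly B = 5 bytes: K' = 65 4d 01 43 38.
K' ⊕ ipad = 53 7b 37 75 0e; K' ⊕ opad = 39 11 5d 1f 64.
Inner hash: sum = 83+123+55+117+14+193+236+106+122+197 = 1246 → 04 de.
Outer hash (recomputed tag): sum = 57+17+93+31+100+4+222 = 524 → 02 0c.
Recomputed tag = 020c; claimed = e20c → mismatch.

invalid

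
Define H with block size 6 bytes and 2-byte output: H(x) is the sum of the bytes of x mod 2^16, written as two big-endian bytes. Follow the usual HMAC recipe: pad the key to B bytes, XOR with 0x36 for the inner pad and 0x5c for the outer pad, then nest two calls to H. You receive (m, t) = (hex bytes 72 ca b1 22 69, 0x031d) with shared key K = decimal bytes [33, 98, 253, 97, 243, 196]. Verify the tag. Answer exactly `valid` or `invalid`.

invalid

Key decimal bytes [33, 98, 253, 97, 243, 196] = 21 62 fd 61 f3 c4 is exactly B = 6 bytes: K' = 21 62 fd 61 f3 c4.
K' ⊕ ipad = 17 54 cb 57 c5 f2; K' ⊕ opad = 7d 3e a1 3d af 98.
Inner hash: sum = 23+84+203+87+197+242+114+202+177+34+105 = 1468 → 05 bc.
Outer hash (recomputed tag): sum = 125+62+161+61+175+152+5+188 = 929 → 03 a1.
Recomputed tag = 03a1; claimed = 031d → mismatch.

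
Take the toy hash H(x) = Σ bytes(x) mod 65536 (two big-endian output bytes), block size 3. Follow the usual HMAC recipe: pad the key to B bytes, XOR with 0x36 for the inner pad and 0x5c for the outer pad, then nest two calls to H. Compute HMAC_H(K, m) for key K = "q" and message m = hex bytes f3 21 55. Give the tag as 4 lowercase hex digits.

0103

Key "q" = 71 is 1 byte ≤ B = 3; zero-pad to 3 bytes: K' = 71 00 00.
K' ⊕ ipad = 47 36 36.  K' ⊕ opad = 2d 5c 5c.
Inner input = (K'⊕ipad) ∥ m = 47 36 36 ∥ f3 21 55.
Inner hash: sum = 71+54+54+243+33+85 = 540 → 02 1c.
Outer input = (K'⊕opad) ∥ inner = 2d 5c 5c ∥ 02 1c.
Outer hash (tag): sum = 45+92+92+2+28 = 259 → 01 03.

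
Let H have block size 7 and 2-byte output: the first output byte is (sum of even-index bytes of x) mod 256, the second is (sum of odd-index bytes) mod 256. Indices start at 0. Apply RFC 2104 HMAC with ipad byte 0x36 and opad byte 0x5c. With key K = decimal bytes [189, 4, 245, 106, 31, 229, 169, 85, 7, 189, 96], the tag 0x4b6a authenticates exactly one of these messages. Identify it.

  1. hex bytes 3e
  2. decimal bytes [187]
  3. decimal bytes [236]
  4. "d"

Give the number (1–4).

2

Key decimal bytes [189, 4, 245, 106, 31, 229, 169, 85, 7, 189, 96] = bd 04 f5 6a 1f e5 a9 55 07 bd 60 is 11 bytes > B = 7, so hash it first: H(key) = e1 65, then zero-pad to 7 bytes: K' = e1 65 00 00 00 00 00.
K' ⊕ ipad = d7 53 36 36 36 36 36; K' ⊕ opad = bd 39 5c 5c 5c 5c 5c.
m1: inner = H(d7 53 36 36 36 36 36 3e) = 79 fd; tag = H(bd 39 5c 5c 5c 5c 5c 79 fd) = ce6a
m2: inner = H(d7 53 36 36 36 36 36 bb) = 79 7a; tag = H(bd 39 5c 5c 5c 5c 5c 79 7a) = 4b6a ← matches
m3: inner = H(d7 53 36 36 36 36 36 ec) = 79 ab; tag = H(bd 39 5c 5c 5c 5c 5c 79 ab) = 7c6a
m4: inner = H(d7 53 36 36 36 36 36 64) = 79 23; tag = H(bd 39 5c 5c 5c 5c 5c 79 23) = f46a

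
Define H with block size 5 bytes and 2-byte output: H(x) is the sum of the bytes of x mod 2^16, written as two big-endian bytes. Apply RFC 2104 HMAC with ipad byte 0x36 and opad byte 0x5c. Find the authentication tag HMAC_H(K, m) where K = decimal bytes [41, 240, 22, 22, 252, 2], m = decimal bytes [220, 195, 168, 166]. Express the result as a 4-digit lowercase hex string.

01cd

Key decimal bytes [41, 240, 22, 22, 252, 2] = 29 f0 16 16 fc 02 is 6 bytes > B = 5, so hash it first: H(key) = 02 43, then zero-pad to 5 bytes: K' = 02 43 00 00 00.
K' ⊕ ipad = 34 75 36 36 36.  K' ⊕ opad = 5e 1f 5c 5c 5c.
Inner input = (K'⊕ipad) ∥ m = 34 75 36 36 36 ∥ dc c3 a8 a6.
Inner hash: sum = 52+117+54+54+54+220+195+168+166 = 1080 → 04 38.
Outer input = (K'⊕opad) ∥ inner = 5e 1f 5c 5c 5c ∥ 04 38.
Outer hash (tag): sum = 94+31+92+92+92+4+56 = 461 → 01 cd.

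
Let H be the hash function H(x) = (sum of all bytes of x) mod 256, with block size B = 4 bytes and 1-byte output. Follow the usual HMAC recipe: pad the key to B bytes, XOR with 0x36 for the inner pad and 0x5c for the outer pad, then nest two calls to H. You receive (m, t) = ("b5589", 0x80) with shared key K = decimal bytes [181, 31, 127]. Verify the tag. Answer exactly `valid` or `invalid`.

invalid

Key decimal bytes [181, 31, 127] = b5 1f 7f is 3 bytes ≤ B = 4; zero-pad to 4 bytes: K' = b5 1f 7f 00.
K' ⊕ ipad = 83 29 49 36; K' ⊕ opad = e9 43 23 5c.
Inner hash: sum = 131+41+73+54+98+53+53+56+57 = 616; mod 256 = 104 → 68.
Outer hash (recomputed tag): sum = 233+67+35+92+104 = 531; mod 256 = 19 → 13.
Recomputed tag = 13; claimed = 80 → mismatch.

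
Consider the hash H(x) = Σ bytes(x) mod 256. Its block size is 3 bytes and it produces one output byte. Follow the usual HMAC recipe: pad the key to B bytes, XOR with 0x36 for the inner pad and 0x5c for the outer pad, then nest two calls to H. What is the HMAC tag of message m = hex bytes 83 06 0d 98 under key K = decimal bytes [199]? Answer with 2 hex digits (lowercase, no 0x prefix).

Key decimal bytes [199] = c7 is 1 byte ≤ B = 3; zero-pad to 3 bytes: K' = c7 00 00.
K' ⊕ ipad = f1 36 36.  K' ⊕ opad = 9b 5c 5c.
Inner input = (K'⊕ipad) ∥ m = f1 36 36 ∥ 83 06 0d 98.
Inner hash: sum = 241+54+54+131+6+13+152 = 651; mod 256 = 139 → 8b.
Outer input = (K'⊕opad) ∥ inner = 9b 5c 5c ∥ 8b.
Outer hash (tag): sum = 155+92+92+139 = 478; mod 256 = 222 → de.

de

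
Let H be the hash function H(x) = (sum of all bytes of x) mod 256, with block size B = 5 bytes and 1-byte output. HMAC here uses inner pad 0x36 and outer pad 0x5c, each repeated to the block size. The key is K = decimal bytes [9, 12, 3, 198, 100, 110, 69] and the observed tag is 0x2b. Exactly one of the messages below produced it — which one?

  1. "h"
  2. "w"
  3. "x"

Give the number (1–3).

Key decimal bytes [9, 12, 3, 198, 100, 110, 69] = 09 0c 03 c6 64 6e 45 is 7 bytes > B = 5, so hash it first: H(key) = f5, then zero-pad to 5 bytes: K' = f5 00 00 00 00.
K' ⊕ ipad = c3 36 36 36 36; K' ⊕ opad = a9 5c 5c 5c 5c.
m1: inner = H(c3 36 36 36 36 68) = 03; tag = H(a9 5c 5c 5c 5c 03) = 1c
m2: inner = H(c3 36 36 36 36 77) = 12; tag = H(a9 5c 5c 5c 5c 12) = 2b ← matches
m3: inner = H(c3 36 36 36 36 78) = 13; tag = H(a9 5c 5c 5c 5c 13) = 2c

2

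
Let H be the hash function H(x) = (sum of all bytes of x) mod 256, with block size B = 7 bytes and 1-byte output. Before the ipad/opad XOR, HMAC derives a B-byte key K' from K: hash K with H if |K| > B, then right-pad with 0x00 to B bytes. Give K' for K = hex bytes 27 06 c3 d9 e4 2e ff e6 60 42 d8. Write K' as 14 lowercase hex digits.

3a000000000000

|K| = 11 > B = 7, so first hash the key.
H(K): sum = 39+6+195+217+228+46+255+230+96+66+216 = 1594; mod 256 = 58 → 3a.
Zero-pad H(K) = 3a to 7 bytes: K' = 3a 00 00 00 00 00 00.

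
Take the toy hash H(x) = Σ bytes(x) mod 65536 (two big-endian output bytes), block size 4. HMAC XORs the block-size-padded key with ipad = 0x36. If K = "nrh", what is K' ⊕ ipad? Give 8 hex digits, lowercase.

58445e36

Key "nrh" = 6e 72 68 is 3 bytes ≤ B = 4; zero-pad to 4 bytes: K' = 6e 72 68 00.
XOR each byte with 0x36: 6e⊕36=58, 72⊕36=44, 68⊕36=5e, 00⊕36=36.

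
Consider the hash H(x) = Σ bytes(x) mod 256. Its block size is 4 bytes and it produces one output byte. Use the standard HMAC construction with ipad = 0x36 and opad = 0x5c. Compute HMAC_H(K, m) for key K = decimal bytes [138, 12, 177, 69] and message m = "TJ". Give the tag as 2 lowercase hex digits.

Key decimal bytes [138, 12, 177, 69] = 8a 0c b1 45 is exactly B = 4 bytes: K' = 8a 0c b1 45.
K' ⊕ ipad = bc 3a 87 73.  K' ⊕ opad = d6 50 ed 19.
Inner input = (K'⊕ipad) ∥ m = bc 3a 87 73 ∥ 54 4a.
Inner hash: sum = 188+58+135+115+84+74 = 654; mod 256 = 142 → 8e.
Outer input = (K'⊕opad) ∥ inner = d6 50 ed 19 ∥ 8e.
Outer hash (tag): sum = 214+80+237+25+142 = 698; mod 256 = 186 → ba.

ba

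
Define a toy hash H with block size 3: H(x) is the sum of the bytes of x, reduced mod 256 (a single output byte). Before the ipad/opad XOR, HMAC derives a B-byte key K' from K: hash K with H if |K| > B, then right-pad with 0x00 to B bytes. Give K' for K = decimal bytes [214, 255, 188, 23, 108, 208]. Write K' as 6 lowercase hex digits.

e40000

|K| = 6 > B = 3, so first hash the key.
H(K): sum = 214+255+188+23+108+208 = 996; mod 256 = 228 → e4.
Zero-pad H(K) = e4 to 3 bytes: K' = e4 00 00.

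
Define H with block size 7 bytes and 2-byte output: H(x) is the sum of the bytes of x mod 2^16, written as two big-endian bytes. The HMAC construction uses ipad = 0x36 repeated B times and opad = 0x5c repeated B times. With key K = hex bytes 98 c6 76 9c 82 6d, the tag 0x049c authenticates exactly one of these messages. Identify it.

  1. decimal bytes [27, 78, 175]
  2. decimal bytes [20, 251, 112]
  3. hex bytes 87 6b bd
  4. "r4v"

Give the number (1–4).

Key hex bytes 98 c6 76 9c 82 6d is 6 bytes ≤ B = 7; zero-pad to 7 bytes: K' = 98 c6 76 9c 82 6d 00.
K' ⊕ ipad = ae f0 40 aa b4 5b 36; K' ⊕ opad = c4 9a 2a c0 de 31 5c.
m1: inner = H(ae f0 40 aa b4 5b 36 1b 4e af) = 04 e5; tag = H(c4 9a 2a c0 de 31 5c 04 e5) = 049c ← matches
m2: inner = H(ae f0 40 aa b4 5b 36 14 fb 70) = 05 4c; tag = H(c4 9a 2a c0 de 31 5c 05 4c) = 0404
m3: inner = H(ae f0 40 aa b4 5b 36 87 6b bd) = 05 7c; tag = H(c4 9a 2a c0 de 31 5c 05 7c) = 0434
m4: inner = H(ae f0 40 aa b4 5b 36 72 34 76) = 04 e9; tag = H(c4 9a 2a c0 de 31 5c 04 e9) = 04a0

1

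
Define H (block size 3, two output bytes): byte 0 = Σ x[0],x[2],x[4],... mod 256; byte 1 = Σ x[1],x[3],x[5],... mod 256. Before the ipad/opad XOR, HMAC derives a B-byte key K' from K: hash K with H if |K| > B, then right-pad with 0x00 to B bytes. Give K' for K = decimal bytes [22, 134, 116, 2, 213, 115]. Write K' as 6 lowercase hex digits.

5ffb00

|K| = 6 > B = 3, so first hash the key.
H(K): even-index sum = 351 mod 256 = 95; odd-index sum = 251 mod 256 = 251 → 5f fb.
Zero-pad H(K) = 5f fb to 3 bytes: K' = 5f fb 00.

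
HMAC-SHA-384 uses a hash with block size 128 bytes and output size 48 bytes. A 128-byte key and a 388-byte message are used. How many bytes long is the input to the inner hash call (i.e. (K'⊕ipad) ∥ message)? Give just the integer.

Key is 128 ≤ 128 bytes, zero-padded: |K'| = 128.
Inner input = (K'⊕ipad) ∥ m → 128 + 388 = 516 bytes.

516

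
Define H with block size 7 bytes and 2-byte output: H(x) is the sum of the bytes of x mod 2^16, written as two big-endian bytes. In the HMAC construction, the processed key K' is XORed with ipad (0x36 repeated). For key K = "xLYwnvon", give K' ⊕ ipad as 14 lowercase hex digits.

35633636363636

Key "xLYwnvon" = 78 4c 59 77 6e 76 6f 6e is 8 bytes > B = 7, so hash it first: H(key) = 03 55, then zero-pad to 7 bytes: K' = 03 55 00 00 00 00 00.
XOR each byte with 0x36: 03⊕36=35, 55⊕36=63, 00⊕36=36, 00⊕36=36, 00⊕36=36, 00⊕36=36, 00⊕36=36.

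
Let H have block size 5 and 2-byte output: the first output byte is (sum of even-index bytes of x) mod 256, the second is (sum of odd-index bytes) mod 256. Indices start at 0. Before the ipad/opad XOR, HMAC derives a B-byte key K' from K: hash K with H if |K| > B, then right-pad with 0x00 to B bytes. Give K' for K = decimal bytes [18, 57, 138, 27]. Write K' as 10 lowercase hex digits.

Key decimal bytes [18, 57, 138, 27] = 12 39 8a 1b is 4 bytes ≤ B = 5; zero-pad to 5 bytes: K' = 12 39 8a 1b 00.

12398a1b00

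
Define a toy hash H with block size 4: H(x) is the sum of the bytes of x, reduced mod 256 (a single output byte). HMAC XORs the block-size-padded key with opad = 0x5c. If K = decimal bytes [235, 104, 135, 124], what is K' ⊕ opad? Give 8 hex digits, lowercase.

b734db20

Key decimal bytes [235, 104, 135, 124] = eb 68 87 7c is exactly B = 4 bytes: K' = eb 68 87 7c.
XOR each byte with 0x5c: eb⊕5c=b7, 68⊕5c=34, 87⊕5c=db, 7c⊕5c=20.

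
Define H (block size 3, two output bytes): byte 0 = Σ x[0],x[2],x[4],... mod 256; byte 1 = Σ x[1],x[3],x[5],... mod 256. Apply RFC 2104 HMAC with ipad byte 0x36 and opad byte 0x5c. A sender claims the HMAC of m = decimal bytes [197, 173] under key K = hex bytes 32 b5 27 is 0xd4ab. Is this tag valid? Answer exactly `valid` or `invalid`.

Key hex bytes 32 b5 27 is exactly B = 3 bytes: K' = 32 b5 27.
K' ⊕ ipad = 04 83 11; K' ⊕ opad = 6e e9 7b.
Inner hash: even-index sum = 194 mod 256 = 194; odd-index sum = 328 mod 256 = 72 → c2 48.
Outer hash (recomputed tag): even-index sum = 305 mod 256 = 49; odd-index sum = 427 mod 256 = 171 → 31 ab.
Recomputed tag = 31ab; claimed = d4ab → mismatch.

invalid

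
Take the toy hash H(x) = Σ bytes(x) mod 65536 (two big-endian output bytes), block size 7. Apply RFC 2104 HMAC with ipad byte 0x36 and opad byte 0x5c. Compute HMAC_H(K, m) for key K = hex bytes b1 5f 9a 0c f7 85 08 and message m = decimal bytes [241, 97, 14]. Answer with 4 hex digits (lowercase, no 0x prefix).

04ca

Key hex bytes b1 5f 9a 0c f7 85 08 is exactly B = 7 bytes: K' = b1 5f 9a 0c f7 85 08.
K' ⊕ ipad = 87 69 ac 3a c1 b3 3e.  K' ⊕ opad = ed 03 c6 50 ab d9 54.
Inner input = (K'⊕ipad) ∥ m = 87 69 ac 3a c1 b3 3e ∥ f1 61 0e.
Inner hash: sum = 135+105+172+58+193+179+62+241+97+14 = 1256 → 04 e8.
Outer input = (K'⊕opad) ∥ inner = ed 03 c6 50 ab d9 54 ∥ 04 e8.
Outer hash (tag): sum = 237+3+198+80+171+217+84+4+232 = 1226 → 04 ca.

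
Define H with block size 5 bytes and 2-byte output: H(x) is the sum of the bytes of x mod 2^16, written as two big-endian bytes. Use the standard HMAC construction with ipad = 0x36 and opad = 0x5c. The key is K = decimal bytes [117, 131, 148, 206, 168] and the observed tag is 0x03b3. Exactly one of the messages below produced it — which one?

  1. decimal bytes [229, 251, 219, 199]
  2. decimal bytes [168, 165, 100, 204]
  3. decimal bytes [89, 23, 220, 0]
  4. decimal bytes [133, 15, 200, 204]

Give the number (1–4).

4

Key decimal bytes [117, 131, 148, 206, 168] = 75 83 94 ce a8 is exactly B = 5 bytes: K' = 75 83 94 ce a8.
K' ⊕ ipad = 43 b5 a2 f8 9e; K' ⊕ opad = 29 df c8 92 f4.
m1: inner = H(43 b5 a2 f8 9e e5 fb db c7) = 06 b2; tag = H(29 df c8 92 f4 06 b2) = 040e
m2: inner = H(43 b5 a2 f8 9e a8 a5 64 cc) = 05 ad; tag = H(29 df c8 92 f4 05 ad) = 0408
m3: inner = H(43 b5 a2 f8 9e 59 17 dc 00) = 04 7c; tag = H(29 df c8 92 f4 04 7c) = 03d6
m4: inner = H(43 b5 a2 f8 9e 85 0f c8 cc) = 05 58; tag = H(29 df c8 92 f4 05 58) = 03b3 ← matches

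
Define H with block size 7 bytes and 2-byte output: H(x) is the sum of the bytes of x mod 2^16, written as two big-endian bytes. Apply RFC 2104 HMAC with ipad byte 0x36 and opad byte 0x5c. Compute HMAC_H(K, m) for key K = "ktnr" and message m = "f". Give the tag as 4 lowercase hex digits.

0218

Key "ktnr" = 6b 74 6e 72 is 4 bytes ≤ B = 7; zero-pad to 7 bytes: K' = 6b 74 6e 72 00 00 00.
K' ⊕ ipad = 5d 42 58 44 36 36 36.  K' ⊕ opad = 37 28 32 2e 5c 5c 5c.
Inner input = (K'⊕ipad) ∥ m = 5d 42 58 44 36 36 36 ∥ 66.
Inner hash: sum = 93+66+88+68+54+54+54+102 = 579 → 02 43.
Outer input = (K'⊕opad) ∥ inner = 37 28 32 2e 5c 5c 5c ∥ 02 43.
Outer hash (tag): sum = 55+40+50+46+92+92+92+2+67 = 536 → 02 18.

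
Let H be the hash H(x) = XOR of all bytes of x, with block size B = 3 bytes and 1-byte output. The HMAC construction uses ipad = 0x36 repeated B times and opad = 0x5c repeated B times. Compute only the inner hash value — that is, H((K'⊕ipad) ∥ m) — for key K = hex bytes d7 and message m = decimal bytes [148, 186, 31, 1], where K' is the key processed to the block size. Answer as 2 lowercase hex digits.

d1

Key hex bytes d7 is 1 byte ≤ B = 3; zero-pad to 3 bytes: K' = d7 00 00.
K' ⊕ ipad = e1 36 36.
Inner input = e1 36 36 ∥ 94 ba 1f 01.
Inner hash: XOR e1⊕36⊕36⊕94⊕ba⊕1f⊕01 = d1.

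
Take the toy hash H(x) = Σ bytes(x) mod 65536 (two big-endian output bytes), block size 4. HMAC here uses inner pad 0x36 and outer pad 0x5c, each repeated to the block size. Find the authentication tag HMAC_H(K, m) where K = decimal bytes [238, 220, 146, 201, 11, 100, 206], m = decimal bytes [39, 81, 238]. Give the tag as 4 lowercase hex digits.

Key decimal bytes [238, 220, 146, 201, 11, 100, 206] = ee dc 92 c9 0b 64 ce is 7 bytes > B = 4, so hash it first: H(key) = 04 62, then zero-pad to 4 bytes: K' = 04 62 00 00.
K' ⊕ ipad = 32 54 36 36.  K' ⊕ opad = 58 3e 5c 5c.
Inner input = (K'⊕ipad) ∥ m = 32 54 36 36 ∥ 27 51 ee.
Inner hash: sum = 50+84+54+54+39+81+238 = 600 → 02 58.
Outer input = (K'⊕opad) ∥ inner = 58 3e 5c 5c ∥ 02 58.
Outer hash (tag): sum = 88+62+92+92+2+88 = 424 → 01 a8.

01a8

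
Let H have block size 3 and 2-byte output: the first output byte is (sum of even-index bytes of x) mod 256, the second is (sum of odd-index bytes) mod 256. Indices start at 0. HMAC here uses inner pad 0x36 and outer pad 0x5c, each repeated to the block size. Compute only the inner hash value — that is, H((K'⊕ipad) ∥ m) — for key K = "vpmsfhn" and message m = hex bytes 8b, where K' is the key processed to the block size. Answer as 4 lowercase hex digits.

b708

Key "vpmsfhn" = 76 70 6d 73 66 68 6e is 7 bytes > B = 3, so hash it first: H(key) = b7 4b, then zero-pad to 3 bytes: K' = b7 4b 00.
K' ⊕ ipad = 81 7d 36.
Inner input = 81 7d 36 ∥ 8b.
Inner hash: even-index sum = 183 mod 256 = 183; odd-index sum = 264 mod 256 = 8 → b7 08.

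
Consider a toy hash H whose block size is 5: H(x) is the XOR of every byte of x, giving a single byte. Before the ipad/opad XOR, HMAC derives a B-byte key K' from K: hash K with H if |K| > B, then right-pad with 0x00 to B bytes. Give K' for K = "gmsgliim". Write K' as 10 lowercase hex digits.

1f00000000

|K| = 8 > B = 5, so first hash the key.
H(K): XOR 67⊕6d⊕73⊕67⊕6c⊕69⊕69⊕6d = 1f.
Zero-pad H(K) = 1f to 5 bytes: K' = 1f 00 00 00 00.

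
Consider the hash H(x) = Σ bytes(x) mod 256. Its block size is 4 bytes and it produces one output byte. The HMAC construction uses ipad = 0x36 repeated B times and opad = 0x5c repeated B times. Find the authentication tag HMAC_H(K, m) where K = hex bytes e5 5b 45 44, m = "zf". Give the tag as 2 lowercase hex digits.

f6

Key hex bytes e5 5b 45 44 is exactly B = 4 bytes: K' = e5 5b 45 44.
K' ⊕ ipad = d3 6d 73 72.  K' ⊕ opad = b9 07 19 18.
Inner input = (K'⊕ipad) ∥ m = d3 6d 73 72 ∥ 7a 66.
Inner hash: sum = 211+109+115+114+122+102 = 773; mod 256 = 5 → 05.
Outer input = (K'⊕opad) ∥ inner = b9 07 19 18 ∥ 05.
Outer hash (tag): sum = 185+7+25+24+5 = 246 → f6.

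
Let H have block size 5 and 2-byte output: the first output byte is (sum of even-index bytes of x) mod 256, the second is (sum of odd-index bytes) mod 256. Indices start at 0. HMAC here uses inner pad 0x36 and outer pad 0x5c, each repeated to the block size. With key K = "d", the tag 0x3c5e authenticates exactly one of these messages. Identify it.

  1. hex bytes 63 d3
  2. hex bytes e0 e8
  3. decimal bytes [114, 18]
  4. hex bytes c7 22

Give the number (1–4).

2

Key "d" = 64 is 1 byte ≤ B = 5; zero-pad to 5 bytes: K' = 64 00 00 00 00.
K' ⊕ ipad = 52 36 36 36 36; K' ⊕ opad = 38 5c 5c 5c 5c.
m1: inner = H(52 36 36 36 36 63 d3) = 91 cf; tag = H(38 5c 5c 5c 5c 91 cf) = bf49
m2: inner = H(52 36 36 36 36 e0 e8) = a6 4c; tag = H(38 5c 5c 5c 5c a6 4c) = 3c5e ← matches
m3: inner = H(52 36 36 36 36 72 12) = d0 de; tag = H(38 5c 5c 5c 5c d0 de) = ce88
m4: inner = H(52 36 36 36 36 c7 22) = e0 33; tag = H(38 5c 5c 5c 5c e0 33) = 2398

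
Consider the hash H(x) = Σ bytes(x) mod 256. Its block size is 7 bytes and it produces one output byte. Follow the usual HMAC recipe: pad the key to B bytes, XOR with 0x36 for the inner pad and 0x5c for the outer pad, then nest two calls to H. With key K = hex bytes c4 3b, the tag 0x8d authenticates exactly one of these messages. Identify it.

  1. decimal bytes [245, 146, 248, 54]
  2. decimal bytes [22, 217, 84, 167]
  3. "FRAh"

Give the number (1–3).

Key hex bytes c4 3b is 2 bytes ≤ B = 7; zero-pad to 7 bytes: K' = c4 3b 00 00 00 00 00.
K' ⊕ ipad = f2 0d 36 36 36 36 36; K' ⊕ opad = 98 67 5c 5c 5c 5c 5c.
m1: inner = H(f2 0d 36 36 36 36 36 f5 92 f8 36) = c2; tag = H(98 67 5c 5c 5c 5c 5c c2) = 8d ← matches
m2: inner = H(f2 0d 36 36 36 36 36 16 d9 54 a7) = f7; tag = H(98 67 5c 5c 5c 5c 5c f7) = c2
m3: inner = H(f2 0d 36 36 36 36 36 46 52 41 68) = 4e; tag = H(98 67 5c 5c 5c 5c 5c 4e) = 19

1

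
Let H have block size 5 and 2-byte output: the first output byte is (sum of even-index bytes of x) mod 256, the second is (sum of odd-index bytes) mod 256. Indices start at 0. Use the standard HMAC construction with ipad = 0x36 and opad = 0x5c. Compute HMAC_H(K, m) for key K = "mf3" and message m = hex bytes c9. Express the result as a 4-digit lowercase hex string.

4b2c

Key "mf3" = 6d 66 33 is 3 bytes ≤ B = 5; zero-pad to 5 bytes: K' = 6d 66 33 00 00.
K' ⊕ ipad = 5b 50 05 36 36.  K' ⊕ opad = 31 3a 6f 5c 5c.
Inner input = (K'⊕ipad) ∥ m = 5b 50 05 36 36 ∥ c9.
Inner hash: even-index sum = 150 mod 256 = 150; odd-index sum = 335 mod 256 = 79 → 96 4f.
Outer input = (K'⊕opad) ∥ inner = 31 3a 6f 5c 5c ∥ 96 4f.
Outer hash (tag): even-index sum = 331 mod 256 = 75; odd-index sum = 300 mod 256 = 44 → 4b 2c.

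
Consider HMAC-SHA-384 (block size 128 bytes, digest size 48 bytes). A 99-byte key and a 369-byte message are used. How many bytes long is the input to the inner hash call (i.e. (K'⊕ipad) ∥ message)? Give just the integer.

497

Key is 99 ≤ 128 bytes, zero-padded: |K'| = 128.
Inner input = (K'⊕ipad) ∥ m → 128 + 369 = 497 bytes.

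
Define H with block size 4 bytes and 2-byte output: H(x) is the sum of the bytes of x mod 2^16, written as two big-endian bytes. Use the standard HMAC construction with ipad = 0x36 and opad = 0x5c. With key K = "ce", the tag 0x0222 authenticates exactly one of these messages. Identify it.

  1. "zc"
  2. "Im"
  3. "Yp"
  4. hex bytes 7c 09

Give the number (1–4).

Key "ce" = 63 65 is 2 bytes ≤ B = 4; zero-pad to 4 bytes: K' = 63 65 00 00.
K' ⊕ ipad = 55 53 36 36; K' ⊕ opad = 3f 39 5c 5c.
m1: inner = H(55 53 36 36 7a 63) = 01 f1; tag = H(3f 39 5c 5c 01 f1) = 0222 ← matches
m2: inner = H(55 53 36 36 49 6d) = 01 ca; tag = H(3f 39 5c 5c 01 ca) = 01fb
m3: inner = H(55 53 36 36 59 70) = 01 dd; tag = H(3f 39 5c 5c 01 dd) = 020e
m4: inner = H(55 53 36 36 7c 09) = 01 99; tag = H(3f 39 5c 5c 01 99) = 01ca

1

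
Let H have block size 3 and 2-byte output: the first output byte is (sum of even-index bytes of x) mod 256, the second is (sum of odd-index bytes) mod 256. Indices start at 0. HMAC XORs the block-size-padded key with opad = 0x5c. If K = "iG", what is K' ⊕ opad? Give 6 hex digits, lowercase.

351b5c

Key "iG" = 69 47 is 2 bytes ≤ B = 3; zero-pad to 3 bytes: K' = 69 47 00.
XOR each byte with 0x5c: 69⊕5c=35, 47⊕5c=1b, 00⊕5c=5c.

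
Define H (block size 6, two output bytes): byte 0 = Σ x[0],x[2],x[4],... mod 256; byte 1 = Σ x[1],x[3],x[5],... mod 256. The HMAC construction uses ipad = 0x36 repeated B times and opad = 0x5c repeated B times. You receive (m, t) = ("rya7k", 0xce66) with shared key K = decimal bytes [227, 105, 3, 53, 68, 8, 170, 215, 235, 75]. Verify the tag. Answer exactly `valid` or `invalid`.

Key decimal bytes [227, 105, 3, 53, 68, 8, 170, 215, 235, 75] = e3 69 03 35 44 08 aa d7 eb 4b is 10 bytes > B = 6, so hash it first: H(key) = bf c8, then zero-pad to 6 bytes: K' = bf c8 00 00 00 00.
K' ⊕ ipad = 89 fe 36 36 36 36; K' ⊕ opad = e3 94 5c 5c 5c 5c.
Inner hash: even-index sum = 563 mod 256 = 51; odd-index sum = 538 mod 256 = 26 → 33 1a.
Outer hash (recomputed tag): even-index sum = 462 mod 256 = 206; odd-index sum = 358 mod 256 = 102 → ce 66.
Recomputed tag = ce66; claimed = ce66 → match.

valid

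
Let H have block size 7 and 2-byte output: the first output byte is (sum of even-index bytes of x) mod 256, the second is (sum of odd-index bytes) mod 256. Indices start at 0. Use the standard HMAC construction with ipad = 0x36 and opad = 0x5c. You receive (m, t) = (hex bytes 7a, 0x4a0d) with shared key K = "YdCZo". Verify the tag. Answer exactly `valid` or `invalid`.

invalid

Key "YdCZo" = 59 64 43 5a 6f is 5 bytes ≤ B = 7; zero-pad to 7 bytes: K' = 59 64 43 5a 6f 00 00.
K' ⊕ ipad = 6f 52 75 6c 59 36 36; K' ⊕ opad = 05 38 1f 06 33 5c 5c.
Inner hash: even-index sum = 371 mod 256 = 115; odd-index sum = 366 mod 256 = 110 → 73 6e.
Outer hash (recomputed tag): even-index sum = 289 mod 256 = 33; odd-index sum = 269 mod 256 = 13 → 21 0d.
Recomputed tag = 210d; claimed = 4a0d → mismatch.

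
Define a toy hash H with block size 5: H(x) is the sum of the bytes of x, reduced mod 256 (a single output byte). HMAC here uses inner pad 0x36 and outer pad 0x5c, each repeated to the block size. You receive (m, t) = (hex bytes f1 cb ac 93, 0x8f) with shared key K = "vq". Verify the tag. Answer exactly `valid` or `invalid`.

Key "vq" = 76 71 is 2 bytes ≤ B = 5; zero-pad to 5 bytes: K' = 76 71 00 00 00.
K' ⊕ ipad = 40 47 36 36 36; K' ⊕ opad = 2a 2d 5c 5c 5c.
Inner hash: sum = 64+71+54+54+54+241+203+172+147 = 1060; mod 256 = 36 → 24.
Outer hash (recomputed tag): sum = 42+45+92+92+92+36 = 399; mod 256 = 143 → 8f.
Recomputed tag = 8f; claimed = 8f → match.

valid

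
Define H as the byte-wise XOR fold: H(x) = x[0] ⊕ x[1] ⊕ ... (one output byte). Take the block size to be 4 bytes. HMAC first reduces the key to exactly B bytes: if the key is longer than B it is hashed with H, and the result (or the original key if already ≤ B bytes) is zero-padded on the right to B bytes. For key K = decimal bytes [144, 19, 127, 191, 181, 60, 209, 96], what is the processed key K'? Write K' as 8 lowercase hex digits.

|K| = 8 > B = 4, so first hash the key.
H(K): XOR 90⊕13⊕7f⊕bf⊕b5⊕3c⊕d1⊕60 = 7b.
Zero-pad H(K) = 7b to 4 bytes: K' = 7b 00 00 00.

7b000000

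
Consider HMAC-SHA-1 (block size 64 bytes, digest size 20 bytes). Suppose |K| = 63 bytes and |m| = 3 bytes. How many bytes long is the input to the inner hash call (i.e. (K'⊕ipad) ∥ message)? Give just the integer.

67

Key is 63 ≤ 64 bytes, zero-padded: |K'| = 64.
Inner input = (K'⊕ipad) ∥ m → 64 + 3 = 67 bytes.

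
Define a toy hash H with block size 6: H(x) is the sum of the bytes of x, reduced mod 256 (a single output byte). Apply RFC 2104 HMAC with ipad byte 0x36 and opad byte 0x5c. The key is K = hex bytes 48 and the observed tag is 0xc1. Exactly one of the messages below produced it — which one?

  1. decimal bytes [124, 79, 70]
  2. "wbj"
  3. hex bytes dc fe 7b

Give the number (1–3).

Key hex bytes 48 is 1 byte ≤ B = 6; zero-pad to 6 bytes: K' = 48 00 00 00 00 00.
K' ⊕ ipad = 7e 36 36 36 36 36; K' ⊕ opad = 14 5c 5c 5c 5c 5c.
m1: inner = H(7e 36 36 36 36 36 7c 4f 46) = 9d; tag = H(14 5c 5c 5c 5c 5c 9d) = 7d
m2: inner = H(7e 36 36 36 36 36 77 62 6a) = cf; tag = H(14 5c 5c 5c 5c 5c cf) = af
m3: inner = H(7e 36 36 36 36 36 dc fe 7b) = e1; tag = H(14 5c 5c 5c 5c 5c e1) = c1 ← matches

3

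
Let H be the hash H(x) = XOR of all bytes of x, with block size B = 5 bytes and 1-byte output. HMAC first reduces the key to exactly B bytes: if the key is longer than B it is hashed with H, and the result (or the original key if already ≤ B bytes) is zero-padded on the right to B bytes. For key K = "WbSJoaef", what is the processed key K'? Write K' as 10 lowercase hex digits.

2100000000

|K| = 8 > B = 5, so first hash the key.
H(K): XOR 57⊕62⊕53⊕4a⊕6f⊕61⊕65⊕66 = 21.
Zero-pad H(K) = 21 to 5 bytes: K' = 21 00 00 00 00.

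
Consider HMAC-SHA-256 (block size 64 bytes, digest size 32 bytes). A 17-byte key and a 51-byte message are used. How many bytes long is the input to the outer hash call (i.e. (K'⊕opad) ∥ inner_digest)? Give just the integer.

96

Key is 17 ≤ 64 bytes, zero-padded: |K'| = 64.
Outer input = (K'⊕opad) ∥ H(inner) → 64 + 32 = 96 bytes.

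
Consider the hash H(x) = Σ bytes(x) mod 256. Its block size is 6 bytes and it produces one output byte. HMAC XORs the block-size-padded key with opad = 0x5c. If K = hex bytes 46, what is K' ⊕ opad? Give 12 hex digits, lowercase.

Key hex bytes 46 is 1 byte ≤ B = 6; zero-pad to 6 bytes: K' = 46 00 00 00 00 00.
XOR each byte with 0x5c: 46⊕5c=1a, 00⊕5c=5c, 00⊕5c=5c, 00⊕5c=5c, 00⊕5c=5c, 00⊕5c=5c.

1a5c5c5c5c5c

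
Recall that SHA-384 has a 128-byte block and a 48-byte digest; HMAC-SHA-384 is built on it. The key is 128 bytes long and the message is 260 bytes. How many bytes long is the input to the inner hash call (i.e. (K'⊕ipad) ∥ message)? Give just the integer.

388

Key is 128 ≤ 128 bytes, zero-padded: |K'| = 128.
Inner input = (K'⊕ipad) ∥ m → 128 + 260 = 388 bytes.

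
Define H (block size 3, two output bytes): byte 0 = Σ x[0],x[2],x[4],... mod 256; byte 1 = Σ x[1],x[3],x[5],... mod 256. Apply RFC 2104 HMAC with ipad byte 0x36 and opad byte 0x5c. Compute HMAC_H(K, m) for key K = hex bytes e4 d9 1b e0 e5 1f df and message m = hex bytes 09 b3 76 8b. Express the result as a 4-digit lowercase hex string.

68ed

Key hex bytes e4 d9 1b e0 e5 1f df is 7 bytes > B = 3, so hash it first: H(key) = c3 d8, then zero-pad to 3 bytes: K' = c3 d8 00.
K' ⊕ ipad = f5 ee 36.  K' ⊕ opad = 9f 84 5c.
Inner input = (K'⊕ipad) ∥ m = f5 ee 36 ∥ 09 b3 76 8b.
Inner hash: even-index sum = 617 mod 256 = 105; odd-index sum = 365 mod 256 = 109 → 69 6d.
Outer input = (K'⊕opad) ∥ inner = 9f 84 5c ∥ 69 6d.
Outer hash (tag): even-index sum = 360 mod 256 = 104; odd-index sum = 237 mod 256 = 237 → 68 ed.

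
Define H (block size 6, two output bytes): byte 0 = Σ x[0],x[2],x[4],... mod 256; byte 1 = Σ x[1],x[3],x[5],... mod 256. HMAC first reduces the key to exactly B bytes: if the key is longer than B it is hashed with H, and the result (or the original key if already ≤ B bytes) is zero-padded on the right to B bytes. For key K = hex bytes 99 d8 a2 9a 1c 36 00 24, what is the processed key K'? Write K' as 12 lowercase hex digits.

|K| = 8 > B = 6, so first hash the key.
H(K): even-index sum = 343 mod 256 = 87; odd-index sum = 460 mod 256 = 204 → 57 cc.
Zero-pad H(K) = 57 cc to 6 bytes: K' = 57 cc 00 00 00 00.

57cc00000000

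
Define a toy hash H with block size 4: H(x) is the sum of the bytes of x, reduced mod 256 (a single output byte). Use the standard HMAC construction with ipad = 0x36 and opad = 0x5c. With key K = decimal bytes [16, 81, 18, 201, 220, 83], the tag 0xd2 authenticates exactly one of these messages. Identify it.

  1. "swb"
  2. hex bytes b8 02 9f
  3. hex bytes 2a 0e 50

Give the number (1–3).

3

Key decimal bytes [16, 81, 18, 201, 220, 83] = 10 51 12 c9 dc 53 is 6 bytes > B = 4, so hash it first: H(key) = 6b, then zero-pad to 4 bytes: K' = 6b 00 00 00.
K' ⊕ ipad = 5d 36 36 36; K' ⊕ opad = 37 5c 5c 5c.
m1: inner = H(5d 36 36 36 73 77 62) = 4b; tag = H(37 5c 5c 5c 4b) = 96
m2: inner = H(5d 36 36 36 b8 02 9f) = 58; tag = H(37 5c 5c 5c 58) = a3
m3: inner = H(5d 36 36 36 2a 0e 50) = 87; tag = H(37 5c 5c 5c 87) = d2 ← matches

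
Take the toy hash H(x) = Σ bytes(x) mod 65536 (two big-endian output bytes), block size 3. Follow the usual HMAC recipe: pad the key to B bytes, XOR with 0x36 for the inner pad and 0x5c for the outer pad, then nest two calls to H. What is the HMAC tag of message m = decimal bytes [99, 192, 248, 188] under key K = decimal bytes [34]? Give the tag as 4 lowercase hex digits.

0190

Key decimal bytes [34] = 22 is 1 byte ≤ B = 3; zero-pad to 3 bytes: K' = 22 00 00.
K' ⊕ ipad = 14 36 36.  K' ⊕ opad = 7e 5c 5c.
Inner input = (K'⊕ipad) ∥ m = 14 36 36 ∥ 63 c0 f8 bc.
Inner hash: sum = 20+54+54+99+192+248+188 = 855 → 03 57.
Outer input = (K'⊕opad) ∥ inner = 7e 5c 5c ∥ 03 57.
Outer hash (tag): sum = 126+92+92+3+87 = 400 → 01 90.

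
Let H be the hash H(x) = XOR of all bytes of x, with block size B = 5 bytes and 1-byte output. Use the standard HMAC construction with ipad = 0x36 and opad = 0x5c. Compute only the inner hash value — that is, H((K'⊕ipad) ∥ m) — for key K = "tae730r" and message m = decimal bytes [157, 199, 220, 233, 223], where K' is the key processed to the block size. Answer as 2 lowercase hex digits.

b0

Key "tae730r" = 74 61 65 37 33 30 72 is 7 bytes > B = 5, so hash it first: H(key) = 36, then zero-pad to 5 bytes: K' = 36 00 00 00 00.
K' ⊕ ipad = 00 36 36 36 36.
Inner input = 00 36 36 36 36 ∥ 9d c7 dc e9 df.
Inner hash: XOR 00⊕36⊕36⊕36⊕36⊕9d⊕c7⊕dc⊕e9⊕df = b0.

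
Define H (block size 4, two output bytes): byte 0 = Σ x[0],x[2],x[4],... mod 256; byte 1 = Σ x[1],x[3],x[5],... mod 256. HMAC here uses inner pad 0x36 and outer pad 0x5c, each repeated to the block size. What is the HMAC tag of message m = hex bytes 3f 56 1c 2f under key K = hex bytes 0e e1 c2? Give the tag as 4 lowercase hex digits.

Key hex bytes 0e e1 c2 is 3 bytes ≤ B = 4; zero-pad to 4 bytes: K' = 0e e1 c2 00.
K' ⊕ ipad = 38 d7 f4 36.  K' ⊕ opad = 52 bd 9e 5c.
Inner input = (K'⊕ipad) ∥ m = 38 d7 f4 36 ∥ 3f 56 1c 2f.
Inner hash: even-index sum = 391 mod 256 = 135; odd-index sum = 402 mod 256 = 146 → 87 92.
Outer input = (K'⊕opad) ∥ inner = 52 bd 9e 5c ∥ 87 92.
Outer hash (tag): even-index sum = 375 mod 256 = 119; odd-index sum = 427 mod 256 = 171 → 77 ab.

77ab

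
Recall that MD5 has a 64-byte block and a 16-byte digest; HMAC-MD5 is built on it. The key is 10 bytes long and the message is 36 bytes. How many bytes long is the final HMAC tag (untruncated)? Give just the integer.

16

The tag is one MD5 digest: 16 bytes.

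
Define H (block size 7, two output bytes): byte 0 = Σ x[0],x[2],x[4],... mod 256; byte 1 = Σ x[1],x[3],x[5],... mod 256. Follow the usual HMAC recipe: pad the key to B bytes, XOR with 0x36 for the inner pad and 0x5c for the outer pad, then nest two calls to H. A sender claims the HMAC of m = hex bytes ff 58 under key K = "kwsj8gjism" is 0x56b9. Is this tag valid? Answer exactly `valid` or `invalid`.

valid

Key "kwsj8gjism" = 6b 77 73 6a 38 67 6a 69 73 6d is 10 bytes > B = 7, so hash it first: H(key) = f3 1e, then zero-pad to 7 bytes: K' = f3 1e 00 00 00 00 00.
K' ⊕ ipad = c5 28 36 36 36 36 36; K' ⊕ opad = af 42 5c 5c 5c 5c 5c.
Inner hash: even-index sum = 447 mod 256 = 191; odd-index sum = 403 mod 256 = 147 → bf 93.
Outer hash (recomputed tag): even-index sum = 598 mod 256 = 86; odd-index sum = 441 mod 256 = 185 → 56 b9.
Recomputed tag = 56b9; claimed = 56b9 → match.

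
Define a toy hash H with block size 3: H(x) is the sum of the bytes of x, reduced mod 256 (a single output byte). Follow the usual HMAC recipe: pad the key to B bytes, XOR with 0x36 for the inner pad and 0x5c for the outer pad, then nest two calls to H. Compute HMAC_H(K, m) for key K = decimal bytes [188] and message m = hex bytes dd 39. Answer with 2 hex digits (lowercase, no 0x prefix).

Key decimal bytes [188] = bc is 1 byte ≤ B = 3; zero-pad to 3 bytes: K' = bc 00 00.
K' ⊕ ipad = 8a 36 36.  K' ⊕ opad = e0 5c 5c.
Inner input = (K'⊕ipad) ∥ m = 8a 36 36 ∥ dd 39.
Inner hash: sum = 138+54+54+221+57 = 524; mod 256 = 12 → 0c.
Outer input = (K'⊕opad) ∥ inner = e0 5c 5c ∥ 0c.
Outer hash (tag): sum = 224+92+92+12 = 420; mod 256 = 164 → a4.

a4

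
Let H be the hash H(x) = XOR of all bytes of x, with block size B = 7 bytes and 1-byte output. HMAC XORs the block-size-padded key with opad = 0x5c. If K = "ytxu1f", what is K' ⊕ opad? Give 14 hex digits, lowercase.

Key "ytxu1f" = 79 74 78 75 31 66 is 6 bytes ≤ B = 7; zero-pad to 7 bytes: K' = 79 74 78 75 31 66 00.
XOR each byte with 0x5c: 79⊕5c=25, 74⊕5c=28, 78⊕5c=24, 75⊕5c=29, 31⊕5c=6d, 66⊕5c=3a, 00⊕5c=5c.

252824296d3a5c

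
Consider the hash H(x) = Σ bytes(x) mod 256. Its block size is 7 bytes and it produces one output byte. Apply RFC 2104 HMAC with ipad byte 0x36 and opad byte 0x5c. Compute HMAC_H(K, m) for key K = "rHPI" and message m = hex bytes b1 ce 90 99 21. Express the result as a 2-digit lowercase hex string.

89

Key "rHPI" = 72 48 50 49 is 4 bytes ≤ B = 7; zero-pad to 7 bytes: K' = 72 48 50 49 00 00 00.
K' ⊕ ipad = 44 7e 66 7f 36 36 36.  K' ⊕ opad = 2e 14 0c 15 5c 5c 5c.
Inner input = (K'⊕ipad) ∥ m = 44 7e 66 7f 36 36 36 ∥ b1 ce 90 99 21.
Inner hash: sum = 68+126+102+127+54+54+54+177+206+144+153+33 = 1298; mod 256 = 18 → 12.
Outer input = (K'⊕opad) ∥ inner = 2e 14 0c 15 5c 5c 5c ∥ 12.
Outer hash (tag): sum = 46+20+12+21+92+92+92+18 = 393; mod 256 = 137 → 89.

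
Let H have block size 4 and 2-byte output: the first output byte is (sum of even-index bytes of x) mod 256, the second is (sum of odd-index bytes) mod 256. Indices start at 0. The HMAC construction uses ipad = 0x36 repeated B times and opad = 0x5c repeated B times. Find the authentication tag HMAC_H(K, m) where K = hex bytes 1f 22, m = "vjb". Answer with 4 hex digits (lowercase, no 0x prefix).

d68e

Key hex bytes 1f 22 is 2 bytes ≤ B = 4; zero-pad to 4 bytes: K' = 1f 22 00 00.
K' ⊕ ipad = 29 14 36 36.  K' ⊕ opad = 43 7e 5c 5c.
Inner input = (K'⊕ipad) ∥ m = 29 14 36 36 ∥ 76 6a 62.
Inner hash: even-index sum = 311 mod 256 = 55; odd-index sum = 180 mod 256 = 180 → 37 b4.
Outer input = (K'⊕opad) ∥ inner = 43 7e 5c 5c ∥ 37 b4.
Outer hash (tag): even-index sum = 214 mod 256 = 214; odd-index sum = 398 mod 256 = 142 → d6 8e.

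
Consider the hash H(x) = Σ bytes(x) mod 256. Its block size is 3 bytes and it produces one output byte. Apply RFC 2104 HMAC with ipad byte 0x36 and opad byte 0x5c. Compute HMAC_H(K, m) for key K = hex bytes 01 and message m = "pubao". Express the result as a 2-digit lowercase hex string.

Key hex bytes 01 is 1 byte ≤ B = 3; zero-pad to 3 bytes: K' = 01 00 00.
K' ⊕ ipad = 37 36 36.  K' ⊕ opad = 5d 5c 5c.
Inner input = (K'⊕ipad) ∥ m = 37 36 36 ∥ 70 75 62 61 6f.
Inner hash: sum = 55+54+54+112+117+98+97+111 = 698; mod 256 = 186 → ba.
Outer input = (K'⊕opad) ∥ inner = 5d 5c 5c ∥ ba.
Outer hash (tag): sum = 93+92+92+186 = 463; mod 256 = 207 → cf.

cf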